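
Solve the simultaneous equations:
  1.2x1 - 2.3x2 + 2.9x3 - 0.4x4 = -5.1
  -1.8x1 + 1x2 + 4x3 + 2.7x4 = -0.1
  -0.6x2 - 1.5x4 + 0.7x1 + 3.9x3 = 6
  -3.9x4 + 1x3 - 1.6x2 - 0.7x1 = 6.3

x1 = 0, x2 = 4, x3 = 1, x4 = -3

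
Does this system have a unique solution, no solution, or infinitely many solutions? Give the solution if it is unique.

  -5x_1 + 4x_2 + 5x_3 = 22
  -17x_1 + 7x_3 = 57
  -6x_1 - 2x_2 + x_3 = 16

no solution

Row-reduce:
R1 ← R1 / (-5).
R2 ← R2 + 17·R1.
R3 ← R3 + 6·R1.
R2 ← R2 / (-68/5).
R1 ← R1 + 4/5·R2.
R3 ← R3 + 34/5·R2.
Row 3 reduces to 0 = -3/2, a contradiction. The system is inconsistent.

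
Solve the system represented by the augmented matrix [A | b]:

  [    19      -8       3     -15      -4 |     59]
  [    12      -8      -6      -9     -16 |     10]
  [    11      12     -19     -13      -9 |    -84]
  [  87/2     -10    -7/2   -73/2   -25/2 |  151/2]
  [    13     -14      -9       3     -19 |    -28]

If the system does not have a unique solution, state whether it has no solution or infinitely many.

Row-reduce:
R1 ← R1 / (19).
R2 ← R2 − 12·R1.
R3 ← R3 − 11·R1.
R4 ← R4 − 87/2·R1.
R5 ← R5 − 13·R1.
R2 ← R2 / (-56/19).
R1 ← R1 + 8/19·R2.
R3 ← R3 − 316/19·R2.
R4 ← R4 − 158/19·R2.
R5 ← R5 + 162/19·R2.
R3 ← R3 / (-457/7).
R1 ← R1 − 9/7·R3.
R2 ← R2 − 75/28·R3.
R4 ← R4 + 457/14·R3.
R5 ← R5 − 165/14·R3.
Swap R4 and R5.
R4 ← R4 / (10599/914).
R1 ← R1 + 813/914·R4.
R2 ← R2 + 417/1828·R4.
R3 ← R3 − 23/914·R4.
Row 5 reduces to 0 = -1/2, a contradiction. The system is inconsistent.

no solution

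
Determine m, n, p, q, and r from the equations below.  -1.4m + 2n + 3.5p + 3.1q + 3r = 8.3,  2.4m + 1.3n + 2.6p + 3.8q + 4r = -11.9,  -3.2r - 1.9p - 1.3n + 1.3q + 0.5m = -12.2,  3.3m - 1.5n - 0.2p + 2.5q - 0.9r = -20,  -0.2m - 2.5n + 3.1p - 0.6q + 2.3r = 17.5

Row-reduce the augmented matrix:
R1 ← R1 / (-7/5).
R2 ← R2 − 12/5·R1.
R3 ← R3 − 1/2·R1.
R4 ← R4 − 33/10·R1.
R5 ← R5 + 1/5·R1.
R2 ← R2 / (331/70).
R1 ← R1 + 10/7·R2.
R3 ← R3 + 41/70·R2.
R4 ← R4 − 45/14·R2.
R5 ← R5 + 39/14·R2.
R3 ← R3 / (2749/6620).
R1 ← R1 − 65/662·R3.
R2 ← R2 − 602/331·R3.
R4 ← R4 − 14591/6620·R3.
R5 ← R5 − 12688/1655·R3.
R4 ← R4 / (-416669/27490).
R1 ← R1 + 816/2749·R4.
R2 ← R2 + 37276/2749·R4.
R3 ← R3 − 23409/2749·R4.
R5 ← R5 + 335141/5498·R4.
R5 ← R5 / (9499988/2083345).
R1 ← R1 − 313406/416669·R5.
R2 ← R2 − 668864/416669·R5.
R3 ← R3 − 227967/416669·R5.
R4 ← R4 + 144141/416669·R5.
Reading off the reduced rows gives m = -4, n = -1, p = 4, q = -3, r = 0.

m = -4, n = -1, p = 4, q = -3, r = 0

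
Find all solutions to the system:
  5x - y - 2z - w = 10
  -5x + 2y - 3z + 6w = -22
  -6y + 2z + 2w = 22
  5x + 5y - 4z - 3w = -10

Row-reduce:
R1 ← R1 / (5).
R2 ← R2 + 5·R1.
R4 ← R4 − 5·R1.
R1 ← R1 + 1/5·R2.
R3 ← R3 + 6·R2.
R4 ← R4 − 6·R2.
R3 ← R3 / (-28).
R1 ← R1 + 7/5·R3.
R2 ← R2 + 5·R3.
R4 ← R4 − 28·R3.
Row 4 reduces to 0 = 2, a contradiction. The system is inconsistent.

no solution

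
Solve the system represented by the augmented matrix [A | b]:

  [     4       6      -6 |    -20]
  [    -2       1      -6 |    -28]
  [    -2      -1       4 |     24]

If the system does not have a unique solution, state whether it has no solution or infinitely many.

x_1 = -2, x_2 = 4, x_3 = 6

Row-reduce the augmented matrix:
R1 ← R1 / (4).
R2 ← R2 + 2·R1.
R3 ← R3 + 2·R1.
R2 ← R2 / (4).
R1 ← R1 − 3/2·R2.
R3 ← R3 − 2·R2.
R3 ← R3 / (11/2).
R1 ← R1 − 15/8·R3.
R2 ← R2 + 9/4·R3.
Reading off the reduced rows gives x_1 = -2, x_2 = 4, x_3 = 6.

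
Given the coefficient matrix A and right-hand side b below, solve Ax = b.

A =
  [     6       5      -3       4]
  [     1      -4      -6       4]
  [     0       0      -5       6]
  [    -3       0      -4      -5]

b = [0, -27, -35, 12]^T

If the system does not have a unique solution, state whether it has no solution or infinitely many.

Row-reduce the augmented matrix:
R1 ← R1 / (6).
R2 ← R2 − 1·R1.
R4 ← R4 + 3·R1.
R2 ← R2 / (-29/6).
R1 ← R1 − 5/6·R2.
R4 ← R4 − 5/2·R2.
R3 ← R3 / (-5).
R1 ← R1 + 42/29·R3.
R2 ← R2 − 33/29·R3.
R4 ← R4 + 242/29·R3.
R4 ← R4 / (-1637/145).
R1 ← R1 + 72/145·R4.
R2 ← R2 − 98/145·R4.
R3 ← R3 + 6/5·R4.
Reading off the reduced rows gives x_1 = 3, x_2 = 1, x_3 = 1, x_4 = -5.

x_1 = 3, x_2 = 1, x_3 = 1, x_4 = -5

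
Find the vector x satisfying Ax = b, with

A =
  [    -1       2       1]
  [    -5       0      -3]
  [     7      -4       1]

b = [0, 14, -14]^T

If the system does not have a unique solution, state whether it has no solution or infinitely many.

infinitely many solutions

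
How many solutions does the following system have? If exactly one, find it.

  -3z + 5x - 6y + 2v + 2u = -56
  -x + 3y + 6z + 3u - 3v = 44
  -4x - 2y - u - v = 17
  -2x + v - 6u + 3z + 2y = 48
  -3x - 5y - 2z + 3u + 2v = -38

Row-reduce the augmented matrix:
R1 ← R1 / (5).
R2 ← R2 + 1·R1.
R3 ← R3 + 4·R1.
R4 ← R4 + 2·R1.
R5 ← R5 + 3·R1.
R2 ← R2 / (9/5).
R1 ← R1 + 6/5·R2.
R3 ← R3 + 34/5·R2.
R4 ← R4 + 2/5·R2.
R5 ← R5 + 43/5·R2.
R3 ← R3 / (18).
R1 ← R1 − 3·R3.
R2 ← R2 − 3·R3.
R4 ← R4 − 3·R3.
R5 ← R5 − 22·R3.
R4 ← R4 / (-361/54).
R1 ← R1 − 23/54·R4.
R2 ← R2 + 19/54·R4.
R3 ← R3 − 121/162·R4.
R5 ← R5 − 325/81·R4.
R5 ← R5 / (4013/1083).
R1 ← R1 − 137/361·R5.
R2 ← R2 + 1/19·R5.
R3 ← R3 + 221/1083·R5.
R4 ← R4 + 149/361·R5.
Reading off the reduced rows gives x = -2, y = 1, z = 6, u = -5, v = -6.

x = -2, y = 1, z = 6, u = -5, v = -6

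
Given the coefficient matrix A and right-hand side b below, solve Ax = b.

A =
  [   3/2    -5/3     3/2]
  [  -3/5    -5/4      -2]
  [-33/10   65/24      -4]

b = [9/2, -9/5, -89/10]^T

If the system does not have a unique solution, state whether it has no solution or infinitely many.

no solution

Row-reduce:
R1 ← R1 / (3/2).
R2 ← R2 + 3/5·R1.
R3 ← R3 + 33/10·R1.
R2 ← R2 / (-23/12).
R1 ← R1 + 10/9·R2.
R3 ← R3 + 23/24·R2.
Row 3 reduces to 0 = 1, a contradiction. The system is inconsistent.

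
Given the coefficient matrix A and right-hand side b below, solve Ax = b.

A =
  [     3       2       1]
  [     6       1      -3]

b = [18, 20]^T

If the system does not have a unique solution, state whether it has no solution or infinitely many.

Row-reduce:
R1 ← R1 / (3).
R2 ← R2 − 6·R1.
R2 ← R2 / (-3).
R1 ← R1 − 2/3·R2.
Rank is 2 with 3 unknowns, leaving x_3 free.

infinitely many solutions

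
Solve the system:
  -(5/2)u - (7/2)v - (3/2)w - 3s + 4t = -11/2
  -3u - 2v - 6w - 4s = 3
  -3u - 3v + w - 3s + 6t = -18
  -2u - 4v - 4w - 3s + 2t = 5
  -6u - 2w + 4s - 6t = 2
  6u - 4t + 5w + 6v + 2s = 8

Row-reduce:
R1 ← R1 / (-5/2).
R2 ← R2 + 3·R1.
R3 ← R3 + 3·R1.
R4 ← R4 + 2·R1.
R5 ← R5 + 6·R1.
R6 ← R6 − 6·R1.
R2 ← R2 / (11/5).
R1 ← R1 − 7/5·R2.
R3 ← R3 − 6/5·R2.
R4 ← R4 + 6/5·R2.
R5 ← R5 − 42/5·R2.
R6 ← R6 + 12/5·R2.
R3 ← R3 / (56/11).
R1 ← R1 − 36/11·R3.
R2 ← R2 + 21/11·R3.
R4 ← R4 + 56/11·R3.
R5 ← R5 − 194/11·R3.
R6 ← R6 + 35/11·R3.
Swap R4 and R5.
R4 ← R4 / (277/28).
R1 ← R1 − 13/14·R4.
R2 ← R2 − 1/8·R4.
R3 ← R3 − 9/56·R4.
R6 ← R6 + 41/8·R4.
Swap R5 and R6.
R5 ← R5 / (-745/277).
R1 ← R1 + 4/277·R5.
R2 ← R2 + 171/277·R5.
R3 ← R3 − 255/277·R5.
R4 ← R4 + 294/277·R5.
Row 6 reduces to 0 = -2, a contradiction. The system is inconsistent.

no solution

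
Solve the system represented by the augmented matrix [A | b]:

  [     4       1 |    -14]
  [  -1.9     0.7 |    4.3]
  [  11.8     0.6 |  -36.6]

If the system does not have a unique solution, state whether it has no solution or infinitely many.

Row-reduce the augmented matrix:
R1 ← R1 / (4).
R2 ← R2 + 19/10·R1.
R3 ← R3 − 59/5·R1.
R2 ← R2 / (47/40).
R1 ← R1 − 1/4·R2.
R3 ← R3 + 47/20·R2.
R3 reduces to 0 = 0, so the extra equation is consistent.
Reading off the reduced rows gives x_1 = -3, x_2 = -2.

x_1 = -3, x_2 = -2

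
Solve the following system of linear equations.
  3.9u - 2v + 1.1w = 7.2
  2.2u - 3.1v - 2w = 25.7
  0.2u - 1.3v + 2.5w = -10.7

Row-reduce the augmented matrix:
R1 ← R1 / (39/10).
R2 ← R2 − 11/5·R1.
R3 ← R3 − 1/5·R1.
R2 ← R2 / (-769/390).
R1 ← R1 + 20/39·R2.
R3 ← R3 + 467/390·R2.
R3 ← R3 / (31029/7690).
R1 ← R1 − 741/769·R3.
R2 ← R2 − 1022/769·R3.
Reading off the reduced rows gives u = 2, v = -3, w = -6.

u = 2, v = -3, w = -6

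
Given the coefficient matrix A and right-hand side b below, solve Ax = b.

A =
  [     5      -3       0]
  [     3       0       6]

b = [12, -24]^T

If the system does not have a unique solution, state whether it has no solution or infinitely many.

Row-reduce:
R1 ← R1 / (5).
R2 ← R2 − 3·R1.
R2 ← R2 / (9/5).
R1 ← R1 + 3/5·R2.
Rank is 2 with 3 unknowns, leaving x_3 free.

infinitely many solutions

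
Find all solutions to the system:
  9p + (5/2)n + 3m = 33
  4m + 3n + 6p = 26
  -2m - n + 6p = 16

Row-reduce:
R1 ← R1 / (3).
R2 ← R2 − 4·R1.
R3 ← R3 + 2·R1.
R2 ← R2 / (-1/3).
R1 ← R1 − 5/6·R2.
R3 ← R3 − 2/3·R2.
Row 3 reduces to 0 = 2, a contradiction. The system is inconsistent.

no solution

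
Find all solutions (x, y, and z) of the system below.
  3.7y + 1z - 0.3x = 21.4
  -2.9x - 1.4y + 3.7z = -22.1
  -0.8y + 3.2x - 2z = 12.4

x = 6, y = 6, z = 1

Row-reduce the augmented matrix:
R1 ← R1 / (-3/10).
R2 ← R2 + 29/10·R1.
R3 ← R3 − 16/5·R1.
R2 ← R2 / (-223/6).
R1 ← R1 + 37/3·R2.
R3 ← R3 − 116/3·R2.
R3 ← R3 / (2742/1115).
R1 ← R1 + 1509/1115·R3.
R2 ← R2 − 179/1115·R3.
Reading off the reduced rows gives x = 6, y = 6, z = 1.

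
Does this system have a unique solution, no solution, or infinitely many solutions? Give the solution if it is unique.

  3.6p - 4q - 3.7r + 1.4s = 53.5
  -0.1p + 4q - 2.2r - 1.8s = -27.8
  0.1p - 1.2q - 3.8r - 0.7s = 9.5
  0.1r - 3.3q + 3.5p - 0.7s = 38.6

p = 6, q = -6, r = -1, s = 3

Row-reduce the augmented matrix:
R1 ← R1 / (18/5).
R2 ← R2 + 1/10·R1.
R3 ← R3 − 1/10·R1.
R4 ← R4 − 7/2·R1.
R2 ← R2 / (35/9).
R1 ← R1 + 10/9·R2.
R3 ← R3 + 49/45·R2.
R4 ← R4 − 53/90·R2.
R3 ← R3 / (-2171/500).
R1 ← R1 + 59/35·R3.
R2 ← R2 + 829/1400·R3.
R4 ← R4 − 56643/14000·R3.
R4 ← R4 / (-1788639/607880).
R1 ← R1 − 5532/15197·R4.
R2 ← R2 + 17315/60788·R4.
R3 ← R3 − 616/2171·R4.
Reading off the reduced rows gives p = 6, q = -6, r = -1, s = 3.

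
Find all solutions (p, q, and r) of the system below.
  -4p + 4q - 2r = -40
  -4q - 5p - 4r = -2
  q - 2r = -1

p = 6, q = -5, r = -2

Row-reduce the augmented matrix:
R1 ← R1 / (-4).
R2 ← R2 + 5·R1.
R2 ← R2 / (-9).
R1 ← R1 + 1·R2.
R3 ← R3 − 1·R2.
R3 ← R3 / (-13/6).
R1 ← R1 − 2/3·R3.
R2 ← R2 − 1/6·R3.
Reading off the reduced rows gives p = 6, q = -5, r = -2.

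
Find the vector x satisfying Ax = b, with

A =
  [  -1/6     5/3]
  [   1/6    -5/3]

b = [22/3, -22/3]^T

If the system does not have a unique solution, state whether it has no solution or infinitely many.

infinitely many solutions

Row-reduce:
R1 ← R1 / (-1/6).
R2 ← R2 − 1/6·R1.
Rank is 1 with 2 unknowns, leaving x_2 free.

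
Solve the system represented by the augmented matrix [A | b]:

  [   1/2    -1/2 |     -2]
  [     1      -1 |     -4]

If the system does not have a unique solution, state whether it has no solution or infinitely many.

infinitely many solutions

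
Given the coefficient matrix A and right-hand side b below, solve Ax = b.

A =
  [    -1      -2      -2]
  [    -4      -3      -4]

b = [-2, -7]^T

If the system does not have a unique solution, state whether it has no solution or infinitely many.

Row-reduce:
R1 ← R1 / (-1).
R2 ← R2 + 4·R1.
R2 ← R2 / (5).
R1 ← R1 − 2·R2.
Rank is 2 with 3 unknowns, leaving x_3 free.

infinitely many solutions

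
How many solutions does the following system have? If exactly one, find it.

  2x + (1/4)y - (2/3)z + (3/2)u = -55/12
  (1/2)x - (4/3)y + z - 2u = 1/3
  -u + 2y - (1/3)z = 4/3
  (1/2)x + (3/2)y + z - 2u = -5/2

x = -2, y = -1, z = -4, u = -2

Row-reduce the augmented matrix:
R1 ← R1 / (2).
R2 ← R2 − 1/2·R1.
R4 ← R4 − 1/2·R1.
R2 ← R2 / (-67/48).
R1 ← R1 − 1/8·R2.
R3 ← R3 − 2·R2.
R4 ← R4 − 23/16·R2.
R3 ← R3 / (269/201).
R1 ← R1 + 46/201·R3.
R2 ← R2 + 56/67·R3.
R4 ← R4 − 476/201·R3.
R4 ← R4 / (799/269).
R1 ← R1 + 58/269·R4.
R2 ← R2 + 282/269·R4.
R3 ← R3 + 885/269·R4.
Reading off the reduced rows gives x = -2, y = -1, z = -4, u = -2.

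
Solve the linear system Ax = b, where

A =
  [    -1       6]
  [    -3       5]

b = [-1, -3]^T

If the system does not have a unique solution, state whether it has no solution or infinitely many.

Row-reduce the augmented matrix:
R1 ← R1 / (-1).
R2 ← R2 + 3·R1.
R2 ← R2 / (-13).
R1 ← R1 + 6·R2.
Reading off the reduced rows gives x_1 = 1, x_2 = 0.

x_1 = 1, x_2 = 0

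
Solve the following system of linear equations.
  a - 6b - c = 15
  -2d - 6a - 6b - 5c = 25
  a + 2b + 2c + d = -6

Row-reduce:
R2 ← R2 + 6·R1.
R3 ← R3 − 1·R1.
R2 ← R2 / (-42).
R1 ← R1 + 6·R2.
R3 ← R3 − 8·R2.
R3 ← R3 / (19/21).
R1 ← R1 − 4/7·R3.
R2 ← R2 − 11/42·R3.
Rank is 3 with 4 unknowns, leaving d free.

infinitely many solutions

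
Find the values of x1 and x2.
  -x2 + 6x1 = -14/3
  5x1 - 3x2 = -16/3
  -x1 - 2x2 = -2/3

Row-reduce the augmented matrix:
R1 ← R1 / (6).
R2 ← R2 − 5·R1.
R3 ← R3 + 1·R1.
R2 ← R2 / (-13/6).
R1 ← R1 + 1/6·R2.
R3 ← R3 + 13/6·R2.
R3 reduces to 0 = 0, so the extra equation is consistent.
Reading off the reduced rows gives x1 = -2/3, x2 = 2/3.

x1 = -2/3, x2 = 2/3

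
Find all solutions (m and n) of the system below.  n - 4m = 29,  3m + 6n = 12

m = -6, n = 5

Row-reduce the augmented matrix:
R1 ← R1 / (-4).
R2 ← R2 − 3·R1.
R2 ← R2 / (27/4).
R1 ← R1 + 1/4·R2.
Reading off the reduced rows gives m = -6, n = 5.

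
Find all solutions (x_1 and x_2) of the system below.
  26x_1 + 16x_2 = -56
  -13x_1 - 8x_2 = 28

Row-reduce:
R1 ← R1 / (26).
R2 ← R2 + 13·R1.
Rank is 1 with 2 unknowns, leaving x_2 free.

infinitely many solutions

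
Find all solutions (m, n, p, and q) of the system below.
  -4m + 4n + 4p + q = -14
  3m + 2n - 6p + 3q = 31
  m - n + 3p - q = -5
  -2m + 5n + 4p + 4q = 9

Row-reduce the augmented matrix:
R1 ← R1 / (-4).
R2 ← R2 − 3·R1.
R3 ← R3 − 1·R1.
R4 ← R4 + 2·R1.
R2 ← R2 / (5).
R1 ← R1 + 1·R2.
R4 ← R4 − 3·R2.
R3 ← R3 / (4).
R1 ← R1 + 8/5·R3.
R2 ← R2 + 3/5·R3.
R4 ← R4 − 19/5·R3.
R4 ← R4 / (157/80).
R1 ← R1 − 1/5·R4.
R2 ← R2 − 51/80·R4.
R3 ← R3 + 3/16·R4.
Reading off the reduced rows gives m = 3, n = -1, p = -1, q = 6.

m = 3, n = -1, p = -1, q = 6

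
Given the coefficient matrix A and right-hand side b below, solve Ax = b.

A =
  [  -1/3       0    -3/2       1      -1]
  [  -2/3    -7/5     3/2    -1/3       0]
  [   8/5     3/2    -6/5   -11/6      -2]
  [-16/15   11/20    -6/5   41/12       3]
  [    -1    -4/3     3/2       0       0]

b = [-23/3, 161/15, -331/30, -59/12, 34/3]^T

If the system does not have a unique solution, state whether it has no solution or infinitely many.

infinitely many solutions

Row-reduce:
R1 ← R1 / (-1/3).
R2 ← R2 + 2/3·R1.
R3 ← R3 − 8/5·R1.
R4 ← R4 + 16/15·R1.
R5 ← R5 + 1·R1.
R2 ← R2 / (-7/5).
R3 ← R3 − 3/2·R2.
R4 ← R4 − 11/20·R2.
R5 ← R5 + 4/3·R2.
R3 ← R3 / (-501/140).
R1 ← R1 − 9/2·R3.
R2 ← R2 + 45/14·R3.
R4 ← R4 − 1503/280·R3.
R5 ← R5 − 12/7·R3.
Swap R4 and R5.
R4 ← R4 / (-833/1503).
R1 ← R1 + 403/167·R4.
R2 ← R2 − 625/501·R4.
R3 ← R3 + 196/1503·R4.
Rank is 4 with 5 unknowns, leaving x_5 free.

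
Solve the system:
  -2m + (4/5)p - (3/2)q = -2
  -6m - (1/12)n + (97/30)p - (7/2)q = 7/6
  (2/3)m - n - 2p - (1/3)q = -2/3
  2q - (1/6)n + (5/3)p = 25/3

Row-reduce:
R1 ← R1 / (-2).
R2 ← R2 + 6·R1.
R3 ← R3 − 2/3·R1.
R2 ← R2 / (-1/12).
R3 ← R3 + 1·R2.
R4 ← R4 + 1/6·R2.
R3 ← R3 / (-176/15).
R1 ← R1 + 2/5·R3.
R2 ← R2 + 10·R3.
Row 4 reduces to 0 = -6, a contradiction. The system is inconsistent.

no solution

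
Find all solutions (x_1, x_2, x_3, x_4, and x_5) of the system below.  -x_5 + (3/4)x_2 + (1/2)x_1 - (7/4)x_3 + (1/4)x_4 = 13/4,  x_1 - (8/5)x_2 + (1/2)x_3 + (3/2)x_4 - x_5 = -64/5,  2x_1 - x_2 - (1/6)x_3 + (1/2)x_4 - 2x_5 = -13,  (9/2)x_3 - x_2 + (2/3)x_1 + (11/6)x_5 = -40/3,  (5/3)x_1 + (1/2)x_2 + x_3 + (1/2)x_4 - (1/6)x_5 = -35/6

Row-reduce:
R1 ← R1 / (1/2).
R2 ← R2 − 1·R1.
R3 ← R3 − 2·R1.
R4 ← R4 − 2/3·R1.
R5 ← R5 − 5/3·R1.
R2 ← R2 / (-31/10).
R1 ← R1 − 3/2·R2.
R3 ← R3 + 4·R2.
R4 ← R4 + 2·R2.
R5 ← R5 + 2·R2.
R3 ← R3 / (311/186).
R1 ← R1 + 97/62·R3.
R2 ← R2 + 40/31·R3.
R4 ← R4 − 791/186·R3.
R5 ← R5 − 791/186·R3.
R4 ← R4 / (6671/1866).
R1 ← R1 + 215/311·R4.
R2 ← R2 + 530/311·R4.
R3 ← R3 + 333/311·R4.
R5 ← R5 − 6671/1866·R4.
Row 5 reduces to 0 = 1, a contradiction. The system is inconsistent.

no solution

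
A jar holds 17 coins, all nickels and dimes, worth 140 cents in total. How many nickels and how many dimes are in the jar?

nickels: 6, dimes: 11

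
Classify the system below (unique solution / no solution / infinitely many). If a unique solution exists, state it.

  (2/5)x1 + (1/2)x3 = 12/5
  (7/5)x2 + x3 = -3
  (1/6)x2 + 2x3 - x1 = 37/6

x1 = 1, x2 = -5, x3 = 4

Row-reduce the augmented matrix:
R1 ← R1 / (2/5).
R3 ← R3 + 1·R1.
R2 ← R2 / (7/5).
R3 ← R3 − 1/6·R2.
R3 ← R3 / (263/84).
R1 ← R1 − 5/4·R3.
R2 ← R2 − 5/7·R3.
Reading off the reduced rows gives x1 = 1, x2 = -5, x3 = 4.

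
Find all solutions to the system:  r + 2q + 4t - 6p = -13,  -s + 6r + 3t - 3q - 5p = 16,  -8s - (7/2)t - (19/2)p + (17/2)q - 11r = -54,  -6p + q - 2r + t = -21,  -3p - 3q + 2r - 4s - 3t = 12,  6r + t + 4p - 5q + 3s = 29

no solution

Row-reduce:
R1 ← R1 / (-6).
R2 ← R2 + 5·R1.
R3 ← R3 + 19/2·R1.
R4 ← R4 + 6·R1.
R5 ← R5 + 3·R1.
R6 ← R6 − 4·R1.
R2 ← R2 / (-14/3).
R1 ← R1 + 1/3·R2.
R3 ← R3 − 16/3·R2.
R4 ← R4 + 1·R2.
R5 ← R5 + 4·R2.
R6 ← R6 + 11/3·R2.
R3 ← R3 / (-187/28).
R1 ← R1 + 15/28·R3.
R2 ← R2 + 31/28·R3.
R4 ← R4 + 115/28·R3.
R5 ← R5 + 41/14·R3.
R6 ← R6 − 73/28·R3.
R4 ← R4 / (2183/374).
R1 ← R1 − 301/374·R4.
R2 ← R2 − 647/374·R4.
R3 ← R3 − 256/187·R4.
R5 ← R5 − 162/187·R4.
R6 ← R6 − 81/374·R4.
R5 ← R5 / (-1600/2183).
R1 ← R1 + 624/2183·R5.
R2 ← R2 − 1683/2183·R5.
R3 ← R3 − 1622/2183·R5.
R4 ← R4 − 1254/2183·R5.
R6 ← R6 + 400/2183·R5.
Row 6 reduces to 0 = -1, a contradiction. The system is inconsistent.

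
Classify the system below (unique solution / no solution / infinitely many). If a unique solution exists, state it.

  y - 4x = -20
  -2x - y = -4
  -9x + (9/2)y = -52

Row-reduce:
R1 ← R1 / (-4).
R2 ← R2 + 2·R1.
R3 ← R3 + 9·R1.
R2 ← R2 / (-3/2).
R1 ← R1 + 1/4·R2.
R3 ← R3 − 9/4·R2.
Row 3 reduces to 0 = 2, a contradiction. The system is inconsistent.

no solution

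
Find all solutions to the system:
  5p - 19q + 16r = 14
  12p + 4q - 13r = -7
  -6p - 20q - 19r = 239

p = -4, q = -6, r = -5

Row-reduce the augmented matrix:
R1 ← R1 / (5).
R2 ← R2 − 12·R1.
R3 ← R3 + 6·R1.
R2 ← R2 / (248/5).
R1 ← R1 + 19/5·R2.
R3 ← R3 + 214/5·R2.
R3 ← R3 / (-5475/124).
R1 ← R1 + 183/248·R3.
R2 ← R2 + 257/248·R3.
Reading off the reduced rows gives p = -4, q = -6, r = -5.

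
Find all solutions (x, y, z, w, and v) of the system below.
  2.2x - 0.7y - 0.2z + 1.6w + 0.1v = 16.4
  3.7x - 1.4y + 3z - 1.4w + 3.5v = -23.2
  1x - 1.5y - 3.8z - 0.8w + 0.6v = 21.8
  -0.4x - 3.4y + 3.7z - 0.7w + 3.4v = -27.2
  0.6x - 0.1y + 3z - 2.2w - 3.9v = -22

x = 2, y = -2, z = -6, w = 6, v = -2

Row-reduce the augmented matrix:
R1 ← R1 / (11/5).
R2 ← R2 − 37/10·R1.
R3 ← R3 − 1·R1.
R4 ← R4 + 2/5·R1.
R5 ← R5 − 3/5·R1.
R2 ← R2 / (-49/220).
R1 ← R1 + 7/22·R2.
R3 ← R3 + 13/11·R2.
R4 ← R4 + 194/55·R2.
R5 ← R5 − 1/11·R2.
R3 ← R3 / (-5246/245).
R1 ← R1 + 34/7·R3.
R2 ← R2 + 734/49·R3.
R4 ← R4 + 4819/98·R3.
R5 ← R5 − 1082/245·R3.
R4 ← R4 / (1551/86).
R1 ← R1 − 5230/2623·R4.
R2 ← R2 − 11148/2623·R4.
R3 ← R3 + 2472/2623·R4.
R5 ← R5 + 1889/13115·R4.
R5 ← R5 / (-3897557/630740).
R1 ← R1 − 8769/31537·R5.
R2 ← R2 + 38969/63074·R5.
R3 ← R3 − 34833/126148·R5.
R4 ← R4 + 1149/2068·R5.
Reading off the reduced rows gives x = 2, y = -2, z = -6, w = 6, v = -2.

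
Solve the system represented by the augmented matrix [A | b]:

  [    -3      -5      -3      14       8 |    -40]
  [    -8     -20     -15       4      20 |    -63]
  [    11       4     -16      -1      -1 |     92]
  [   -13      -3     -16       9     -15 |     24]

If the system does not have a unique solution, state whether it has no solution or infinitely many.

Row-reduce:
R1 ← R1 / (-3).
R2 ← R2 + 8·R1.
R3 ← R3 − 11·R1.
R4 ← R4 + 13·R1.
R2 ← R2 / (-20/3).
R1 ← R1 − 5/3·R2.
R3 ← R3 + 43/3·R2.
R4 ← R4 − 56/3·R2.
R3 ← R3 / (-239/20).
R1 ← R1 + 3/4·R3.
R2 ← R2 − 21/20·R3.
R4 ← R4 + 113/5·R3.
R4 ← R4 / (-89799/239).
R1 ← R1 + 4937/239·R4.
R2 ← R2 − 3757/239·R4.
R3 ← R3 + 2440/239·R4.
Rank is 4 with 5 unknowns, leaving x_5 free.

infinitely many solutions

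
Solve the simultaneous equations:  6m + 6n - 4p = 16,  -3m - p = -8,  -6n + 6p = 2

no solution

Row-reduce:
R1 ← R1 / (6).
R2 ← R2 + 3·R1.
R2 ← R2 / (3).
R1 ← R1 − 1·R2.
R3 ← R3 + 6·R2.
Row 3 reduces to 0 = 2, a contradiction. The system is inconsistent.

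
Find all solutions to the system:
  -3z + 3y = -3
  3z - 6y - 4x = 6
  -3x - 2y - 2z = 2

x = 0, y = -1, z = 0

Row-reduce the augmented matrix:
Swap R1 and R2.
R1 ← R1 / (-4).
R3 ← R3 + 3·R1.
R2 ← R2 / (3).
R1 ← R1 − 3/2·R2.
R3 ← R3 − 5/2·R2.
R3 ← R3 / (-7/4).
R1 ← R1 − 3/4·R3.
R2 ← R2 + 1·R3.
Reading off the reduced rows gives x = 0, y = -1, z = 0.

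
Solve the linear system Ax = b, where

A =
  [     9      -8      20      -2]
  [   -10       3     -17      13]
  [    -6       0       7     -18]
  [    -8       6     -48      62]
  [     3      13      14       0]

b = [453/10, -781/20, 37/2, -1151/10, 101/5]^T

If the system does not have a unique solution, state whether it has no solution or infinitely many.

x_1 = 0, x_2 = -3/5, x_3 = 2, x_4 = -1/4

Row-reduce the augmented matrix:
R1 ← R1 / (9).
R2 ← R2 + 10·R1.
R3 ← R3 + 6·R1.
R4 ← R4 + 8·R1.
R5 ← R5 − 3·R1.
R2 ← R2 / (-53/9).
R1 ← R1 + 8/9·R2.
R3 ← R3 + 16/3·R2.
R4 ← R4 + 10/9·R2.
R5 ← R5 − 47/3·R2.
R3 ← R3 / (827/53).
R1 ← R1 − 76/53·R3.
R2 ← R2 + 47/53·R3.
R4 ← R4 + 1654/53·R3.
R5 ← R5 − 1125/53·R3.
Swap R4 and R5.
R4 ← R4 / (56995/827).
R1 ← R1 − 682/827·R4.
R2 ← R2 + 2881/827·R4.
R3 ← R3 + 1542/827·R4.
R5 reduces to 0 = 0, so the extra equation is consistent.
Reading off the reduced rows gives x_1 = 0, x_2 = -3/5, x_3 = 2, x_4 = -1/4.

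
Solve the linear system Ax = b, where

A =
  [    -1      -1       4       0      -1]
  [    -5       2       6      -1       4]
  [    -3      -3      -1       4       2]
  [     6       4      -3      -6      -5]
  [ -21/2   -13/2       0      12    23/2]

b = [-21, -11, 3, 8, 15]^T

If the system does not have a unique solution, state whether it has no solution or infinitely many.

no solution

Row-reduce:
R1 ← R1 / (-1).
R2 ← R2 + 5·R1.
R3 ← R3 + 3·R1.
R4 ← R4 − 6·R1.
R5 ← R5 + 21/2·R1.
R2 ← R2 / (7).
R1 ← R1 − 1·R2.
R4 ← R4 + 2·R2.
R5 ← R5 − 4·R2.
R3 ← R3 / (-13).
R1 ← R1 + 2·R3.
R2 ← R2 + 2·R3.
R4 ← R4 − 17·R3.
R5 ← R5 + 34·R3.
R4 ← R4 / (-96/91).
R1 ← R1 + 43/91·R4.
R2 ← R2 + 69/91·R4.
R3 ← R3 + 4/13·R4.
R5 ← R5 − 192/91·R4.
Row 5 reduces to 0 = -1/2, a contradiction. The system is inconsistent.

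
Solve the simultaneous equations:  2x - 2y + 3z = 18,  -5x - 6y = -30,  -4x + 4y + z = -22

x = 6, y = 0, z = 2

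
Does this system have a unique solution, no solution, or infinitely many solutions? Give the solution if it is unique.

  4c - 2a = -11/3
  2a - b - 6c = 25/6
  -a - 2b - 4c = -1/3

Row-reduce the augmented matrix:
R1 ← R1 / (-2).
R2 ← R2 − 2·R1.
R3 ← R3 + 1·R1.
R2 ← R2 / (-1).
R3 ← R3 + 2·R2.
R3 ← R3 / (-2).
R1 ← R1 + 2·R3.
R2 ← R2 − 2·R3.
Reading off the reduced rows gives a = 4/3, b = 0, c = -1/4.

a = 4/3, b = 0, c = -1/4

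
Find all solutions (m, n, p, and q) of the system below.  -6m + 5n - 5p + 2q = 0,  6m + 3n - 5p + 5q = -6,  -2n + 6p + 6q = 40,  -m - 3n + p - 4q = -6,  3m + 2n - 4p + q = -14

Row-reduce:
R1 ← R1 / (-6).
R2 ← R2 − 6·R1.
R4 ← R4 + 1·R1.
R5 ← R5 − 3·R1.
R2 ← R2 / (8).
R1 ← R1 + 5/6·R2.
R3 ← R3 + 2·R2.
R4 ← R4 + 23/6·R2.
R5 ← R5 − 9/2·R2.
R3 ← R3 / (7/2).
R1 ← R1 + 5/24·R3.
R2 ← R2 + 5/4·R3.
R4 ← R4 + 71/24·R3.
R5 ← R5 + 7/8·R3.
R4 ← R4 / (39/7).
R1 ← R1 − 6/7·R4.
R2 ← R2 − 51/14·R4.
R3 ← R3 − 31/14·R4.
Row 5 reduces to 0 = -1, a contradiction. The system is inconsistent.

no solution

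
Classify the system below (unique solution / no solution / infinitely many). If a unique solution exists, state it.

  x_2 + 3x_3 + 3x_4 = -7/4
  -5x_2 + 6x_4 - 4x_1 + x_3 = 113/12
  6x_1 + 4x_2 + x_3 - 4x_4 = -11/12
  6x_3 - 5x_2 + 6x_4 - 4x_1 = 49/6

x_1 = 7/3, x_2 = -3, x_3 = -1/4, x_4 = 2/3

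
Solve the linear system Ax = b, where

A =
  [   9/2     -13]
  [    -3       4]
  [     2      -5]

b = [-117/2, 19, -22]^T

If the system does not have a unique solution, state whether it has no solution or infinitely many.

no solution

Row-reduce:
R1 ← R1 / (9/2).
R2 ← R2 + 3·R1.
R3 ← R3 − 2·R1.
R2 ← R2 / (-14/3).
R1 ← R1 + 26/9·R2.
R3 ← R3 − 7/9·R2.
Row 3 reduces to 0 = 2/3, a contradiction. The system is inconsistent.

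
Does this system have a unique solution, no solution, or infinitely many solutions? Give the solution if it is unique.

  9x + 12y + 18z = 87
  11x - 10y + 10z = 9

Row-reduce:
R1 ← R1 / (9).
R2 ← R2 − 11·R1.
R2 ← R2 / (-74/3).
R1 ← R1 − 4/3·R2.
Rank is 2 with 3 unknowns, leaving z free.

infinitely many solutions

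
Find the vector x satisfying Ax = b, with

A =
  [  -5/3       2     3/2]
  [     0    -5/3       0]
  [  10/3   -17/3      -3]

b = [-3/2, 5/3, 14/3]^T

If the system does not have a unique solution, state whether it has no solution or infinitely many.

infinitely many solutions

Row-reduce:
R1 ← R1 / (-5/3).
R3 ← R3 − 10/3·R1.
R2 ← R2 / (-5/3).
R1 ← R1 + 6/5·R2.
R3 ← R3 + 5/3·R2.
Rank is 2 with 3 unknowns, leaving x_3 free.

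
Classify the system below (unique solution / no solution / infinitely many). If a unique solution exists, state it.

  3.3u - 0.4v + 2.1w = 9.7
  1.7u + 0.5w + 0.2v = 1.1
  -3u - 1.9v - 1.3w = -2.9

Row-reduce the augmented matrix:
R1 ← R1 / (33/10).
R2 ← R2 − 17/10·R1.
R3 ← R3 + 3·R1.
R2 ← R2 / (67/165).
R1 ← R1 + 4/33·R2.
R3 ← R3 + 249/110·R2.
R3 ← R3 / (-353/134).
R1 ← R1 − 31/67·R3.
R2 ← R2 + 96/67·R3.
Reading off the reduced rows gives u = -1, v = -1, w = 6.

u = -1, v = -1, w = 6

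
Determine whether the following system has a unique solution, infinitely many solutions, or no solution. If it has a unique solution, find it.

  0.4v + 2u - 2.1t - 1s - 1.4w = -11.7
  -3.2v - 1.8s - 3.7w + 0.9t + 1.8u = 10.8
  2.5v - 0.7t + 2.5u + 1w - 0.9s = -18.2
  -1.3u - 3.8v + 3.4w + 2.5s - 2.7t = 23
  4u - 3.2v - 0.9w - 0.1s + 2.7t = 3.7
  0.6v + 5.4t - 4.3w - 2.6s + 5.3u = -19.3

u = -4, v = -6, w = 3, s = -5, t = 1

Row-reduce the augmented matrix:
R1 ← R1 / (2).
R2 ← R2 − 9/5·R1.
R3 ← R3 − 5/2·R1.
R4 ← R4 + 13/10·R1.
R5 ← R5 − 4·R1.
R6 ← R6 − 53/10·R1.
R2 ← R2 / (-89/25).
R1 ← R1 − 1/5·R2.
R3 ← R3 − 2·R2.
R4 ← R4 + 177/50·R2.
R5 ← R5 + 4·R2.
R6 ← R6 + 23/50·R2.
R3 ← R3 / (491/356).
R1 ← R1 + 149/178·R3.
R2 ← R2 − 61/89·R3.
R4 ← R4 − 8751/1780·R3.
R5 ← R5 − 4131/890·R3.
R6 ← R6 + 489/1780·R3.
R4 ← R4 / (162013/49100).
R1 ← R1 + 3167/4910·R4.
R2 ← R2 − 1621/4910·R4.
R3 ← R3 + 277/2455·R4.
R5 ← R5 − 42164/12275·R4.
R6 ← R6 − 6643/49100·R4.
R5 ← R5 / (7835601/648052).
R1 ← R1 + 824341/324026·R5.
R2 ← R2 + 95488/162013·R5.
R3 ← R3 − 303389/162013·R5.
R4 ← R4 + 1894107/324026·R5.
R6 ← R6 − 7835601/648052·R5.
R6 reduces to 0 = 0, so the extra equation is consistent.
Reading off the reduced rows gives u = -4, v = -6, w = 3, s = -5, t = 1.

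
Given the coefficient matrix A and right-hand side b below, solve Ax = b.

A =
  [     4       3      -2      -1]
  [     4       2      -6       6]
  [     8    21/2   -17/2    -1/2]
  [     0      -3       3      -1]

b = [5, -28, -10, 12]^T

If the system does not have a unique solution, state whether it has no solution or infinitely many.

Row-reduce:
R1 ← R1 / (4).
R2 ← R2 − 4·R1.
R3 ← R3 − 8·R1.
R2 ← R2 / (-1).
R1 ← R1 − 3/4·R2.
R3 ← R3 − 9/2·R2.
R4 ← R4 + 3·R2.
R3 ← R3 / (-45/2).
R1 ← R1 + 7/2·R3.
R2 ← R2 − 4·R3.
R4 ← R4 − 15·R3.
Row 4 reduces to 0 = -4/3, a contradiction. The system is inconsistent.

no solution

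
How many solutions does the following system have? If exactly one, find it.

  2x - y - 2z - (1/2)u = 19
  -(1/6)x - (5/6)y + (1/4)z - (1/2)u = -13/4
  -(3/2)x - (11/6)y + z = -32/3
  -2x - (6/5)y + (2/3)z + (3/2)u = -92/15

x = 5, y = -1, z = -5, u = 4

Row-reduce the augmented matrix:
R1 ← R1 / (2).
R2 ← R2 + 1/6·R1.
R3 ← R3 + 3/2·R1.
R4 ← R4 + 2·R1.
R2 ← R2 / (-11/12).
R1 ← R1 + 1/2·R2.
R3 ← R3 + 31/12·R2.
R4 ← R4 + 11/5·R2.
R3 ← R3 / (-97/132).
R1 ← R1 + 23/22·R3.
R2 ← R2 + 1/11·R3.
R4 ← R4 + 23/15·R3.
R4 ← R4 / (-299/2910).
R1 ← R1 + 309/194·R4.
R2 ← R2 − 87/194·R4.
R3 ← R3 + 152/97·R4.
Reading off the reduced rows gives x = 5, y = -1, z = -5, u = 4.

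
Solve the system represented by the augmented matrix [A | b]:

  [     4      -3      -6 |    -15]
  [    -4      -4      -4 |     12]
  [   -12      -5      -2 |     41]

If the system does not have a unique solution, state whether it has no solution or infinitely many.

Row-reduce:
R1 ← R1 / (4).
R2 ← R2 + 4·R1.
R3 ← R3 + 12·R1.
R2 ← R2 / (-7).
R1 ← R1 + 3/4·R2.
R3 ← R3 + 14·R2.
Row 3 reduces to 0 = 2, a contradiction. The system is inconsistent.

no solution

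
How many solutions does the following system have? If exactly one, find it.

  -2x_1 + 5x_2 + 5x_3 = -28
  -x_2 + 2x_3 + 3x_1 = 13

Row-reduce:
R1 ← R1 / (-2).
R2 ← R2 − 3·R1.
R2 ← R2 / (13/2).
R1 ← R1 + 5/2·R2.
Rank is 2 with 3 unknowns, leaving x_3 free.

infinitely many solutions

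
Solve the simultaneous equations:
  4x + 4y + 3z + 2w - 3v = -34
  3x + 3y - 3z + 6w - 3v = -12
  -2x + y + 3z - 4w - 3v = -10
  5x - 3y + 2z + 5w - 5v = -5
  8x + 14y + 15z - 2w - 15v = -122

infinitely many solutions

Row-reduce:
R1 ← R1 / (4).
R2 ← R2 − 3·R1.
R3 ← R3 + 2·R1.
R4 ← R4 − 5·R1.
R5 ← R5 − 8·R1.
Swap R2 and R3.
R2 ← R2 / (3).
R1 ← R1 − 1·R2.
R4 ← R4 + 8·R2.
R5 ← R5 − 6·R2.
R3 ← R3 / (-21/4).
R1 ← R1 + 3/4·R3.
R2 ← R2 − 3/2·R3.
R4 ← R4 − 41/4·R3.
R4 ← R4 / (23/7).
R1 ← R1 − 6/7·R4.
R2 ← R2 − 2/7·R4.
R3 ← R3 + 6/7·R4.
Rank is 4 with 5 unknowns, leaving v free.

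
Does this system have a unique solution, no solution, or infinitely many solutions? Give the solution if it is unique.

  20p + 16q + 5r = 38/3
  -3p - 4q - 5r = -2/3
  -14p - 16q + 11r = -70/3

Row-reduce the augmented matrix:
R1 ← R1 / (20).
R2 ← R2 + 3·R1.
R3 ← R3 + 14·R1.
R2 ← R2 / (-8/5).
R1 ← R1 − 4/5·R2.
R3 ← R3 + 24/5·R2.
R3 ← R3 / (109/4).
R1 ← R1 + 15/8·R3.
R2 ← R2 − 85/32·R3.
Reading off the reduced rows gives p = 0, q = 1, r = -2/3.

p = 0, q = 1, r = -2/3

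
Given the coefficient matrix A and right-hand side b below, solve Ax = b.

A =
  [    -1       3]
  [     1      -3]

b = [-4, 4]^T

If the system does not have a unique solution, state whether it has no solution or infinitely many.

Row-reduce:
R1 ← R1 / (-1).
R2 ← R2 − 1·R1.
Rank is 1 with 2 unknowns, leaving x_2 free.

infinitely many solutions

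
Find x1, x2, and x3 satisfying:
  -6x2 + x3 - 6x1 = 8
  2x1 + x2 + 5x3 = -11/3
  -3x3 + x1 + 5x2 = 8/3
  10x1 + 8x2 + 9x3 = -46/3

x1 = -7/3, x2 = 1, x3 = 0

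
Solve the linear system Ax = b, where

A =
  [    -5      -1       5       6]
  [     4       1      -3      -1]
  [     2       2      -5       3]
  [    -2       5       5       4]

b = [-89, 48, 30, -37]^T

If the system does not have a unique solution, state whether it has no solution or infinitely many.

Row-reduce the augmented matrix:
R1 ← R1 / (-5).
R2 ← R2 − 4·R1.
R3 ← R3 − 2·R1.
R4 ← R4 + 2·R1.
R2 ← R2 / (1/5).
R1 ← R1 − 1/5·R2.
R3 ← R3 − 8/5·R2.
R4 ← R4 − 27/5·R2.
R3 ← R3 / (-11).
R1 ← R1 + 2·R3.
R2 ← R2 − 5·R3.
R4 ← R4 + 24·R3.
R4 ← R4 / (-511/11).
R1 ← R1 + 5/11·R4.
R2 ← R2 − 84/11·R4.
R3 ← R3 − 25/11·R4.
Reading off the reduced rows gives x_1 = 6, x_2 = 4, x_3 = -5, x_4 = -5.

x_1 = 6, x_2 = 4, x_3 = -5, x_4 = -5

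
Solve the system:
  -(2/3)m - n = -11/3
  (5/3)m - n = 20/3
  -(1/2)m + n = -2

no solution

Row-reduce:
R1 ← R1 / (-2/3).
R2 ← R2 − 5/3·R1.
R3 ← R3 + 1/2·R1.
R2 ← R2 / (-7/2).
R1 ← R1 − 3/2·R2.
R3 ← R3 − 7/4·R2.
Row 3 reduces to 0 = -1/2, a contradiction. The system is inconsistent.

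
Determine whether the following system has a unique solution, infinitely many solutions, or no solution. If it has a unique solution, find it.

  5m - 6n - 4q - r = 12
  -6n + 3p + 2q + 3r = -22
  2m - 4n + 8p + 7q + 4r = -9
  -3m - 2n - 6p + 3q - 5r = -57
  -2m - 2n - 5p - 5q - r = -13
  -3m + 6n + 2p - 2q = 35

m = 3, n = 4, p = 5, q = -5, r = -1

Row-reduce the augmented matrix:
R1 ← R1 / (5).
R3 ← R3 − 2·R1.
R4 ← R4 + 3·R1.
R5 ← R5 + 2·R1.
R6 ← R6 + 3·R1.
R2 ← R2 / (-6).
R1 ← R1 + 6/5·R2.
R3 ← R3 + 8/5·R2.
R4 ← R4 + 28/5·R2.
R5 ← R5 + 22/5·R2.
R6 ← R6 − 12/5·R2.
R3 ← R3 / (36/5).
R1 ← R1 + 3/5·R3.
R2 ← R2 + 1/2·R3.
R4 ← R4 + 44/5·R3.
R5 ← R5 + 36/5·R3.
R6 ← R6 − 16/5·R3.
R4 ← R4 / (232/27).
R1 ← R1 + 19/36·R4.
R2 ← R2 − 49/216·R4.
R3 ← R3 − 121/108·R4.
R6 ← R6 + 194/27·R4.
Swap R5 and R6.
R5 ← R5 / (-126/29).
R1 ← R1 + 173/232·R5.
R2 ← R2 + 67/464·R5.
R3 ← R3 − 237/232·R5.
R4 ← R4 + 27/58·R5.
R6 reduces to 0 = 0, so the extra equation is consistent.
Reading off the reduced rows gives m = 3, n = 4, p = 5, q = -5, r = -1.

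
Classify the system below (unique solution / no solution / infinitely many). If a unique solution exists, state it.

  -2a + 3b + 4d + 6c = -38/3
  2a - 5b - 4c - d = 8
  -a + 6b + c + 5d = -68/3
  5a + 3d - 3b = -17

a = -3, b = -2, c = -1/3, d = -8/3

Row-reduce the augmented matrix:
R1 ← R1 / (-2).
R2 ← R2 − 2·R1.
R3 ← R3 + 1·R1.
R4 ← R4 − 5·R1.
R2 ← R2 / (-2).
R1 ← R1 + 3/2·R2.
R3 ← R3 − 9/2·R2.
R4 ← R4 − 9/2·R2.
R3 ← R3 / (5/2).
R1 ← R1 + 9/2·R3.
R2 ← R2 + 1·R3.
R4 ← R4 − 39/2·R3.
R4 ← R4 / (-563/10).
R1 ← R1 − 133/10·R4.
R2 ← R2 − 12/5·R4.
R3 ← R3 − 39/10·R4.
Reading off the reduced rows gives a = -3, b = -2, c = -1/3, d = -8/3.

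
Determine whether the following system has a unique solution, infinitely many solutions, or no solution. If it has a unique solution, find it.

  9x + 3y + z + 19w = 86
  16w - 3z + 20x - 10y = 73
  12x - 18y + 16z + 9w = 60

infinitely many solutions

Row-reduce:
R1 ← R1 / (9).
R2 ← R2 − 20·R1.
R3 ← R3 − 12·R1.
R2 ← R2 / (-50/3).
R1 ← R1 − 1/3·R2.
R3 ← R3 + 22·R2.
R3 ← R3 / (539/25).
R1 ← R1 − 1/150·R3.
R2 ← R2 − 47/150·R3.
Rank is 3 with 4 unknowns, leaving w free.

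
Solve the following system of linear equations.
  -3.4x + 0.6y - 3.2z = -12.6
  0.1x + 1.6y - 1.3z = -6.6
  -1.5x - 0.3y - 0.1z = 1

Row-reduce the augmented matrix:
R1 ← R1 / (-17/5).
R2 ← R2 − 1/10·R1.
R3 ← R3 + 3/2·R1.
R2 ← R2 / (55/34).
R1 ← R1 + 3/17·R2.
R3 ← R3 + 48/85·R2.
R3 ← R3 / (2269/2750).
R1 ← R1 − 217/275·R3.
R2 ← R2 + 237/275·R3.
Reading off the reduced rows gives x = -1, y = 0, z = 5.

x = -1, y = 0, z = 5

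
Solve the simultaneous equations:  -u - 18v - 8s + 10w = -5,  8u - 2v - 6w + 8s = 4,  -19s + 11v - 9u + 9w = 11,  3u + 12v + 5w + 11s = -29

u = 1, v = 0, w = -2, s = -2

Row-reduce the augmented matrix:
R1 ← R1 / (-1).
R2 ← R2 − 8·R1.
R3 ← R3 + 9·R1.
R4 ← R4 − 3·R1.
R2 ← R2 / (-146).
R1 ← R1 − 18·R2.
R3 ← R3 − 173·R2.
R4 ← R4 + 42·R2.
R3 ← R3 / (488/73).
R1 ← R1 + 64/73·R3.
R2 ← R2 + 37/73·R3.
R4 ← R4 − 1001/73·R3.
R4 ← R4 / (14887/488).
R1 ← R1 + 40/61·R4.
R2 ← R2 + 307/488·R4.
R3 ← R3 + 975/488·R4.
Reading off the reduced rows gives u = 1, v = 0, w = -2, s = -2.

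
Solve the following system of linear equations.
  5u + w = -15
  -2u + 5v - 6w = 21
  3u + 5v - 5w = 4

no solution

Row-reduce:
R1 ← R1 / (5).
R2 ← R2 + 2·R1.
R3 ← R3 − 3·R1.
R2 ← R2 / (5).
R3 ← R3 − 5·R2.
Row 3 reduces to 0 = -2, a contradiction. The system is inconsistent.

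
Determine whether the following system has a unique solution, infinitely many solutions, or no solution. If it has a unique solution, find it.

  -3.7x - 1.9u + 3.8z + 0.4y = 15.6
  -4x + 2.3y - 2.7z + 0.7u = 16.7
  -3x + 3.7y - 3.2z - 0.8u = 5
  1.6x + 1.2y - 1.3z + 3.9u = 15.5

x = -4, y = 2, z = 3, u = 6

Row-reduce the augmented matrix:
R1 ← R1 / (-37/10).
R2 ← R2 + 4·R1.
R3 ← R3 + 3·R1.
R4 ← R4 − 8/5·R1.
R2 ← R2 / (691/370).
R1 ← R1 + 4/37·R2.
R3 ← R3 − 1249/370·R2.
R4 ← R4 − 254/185·R2.
R3 ← R3 / (41631/6910).
R1 ← R1 + 982/691·R3.
R2 ← R2 + 2519/691·R3.
R4 ← R4 − 36957/6910·R3.
R4 ← R4 / (334118/69385).
R1 ← R1 + 13597/41631·R4.
R2 ← R2 + 45350/41631·R4.
R3 ← R3 + 29281/41631·R4.
Reading off the reduced rows gives x = -4, y = 2, z = 3, u = 6.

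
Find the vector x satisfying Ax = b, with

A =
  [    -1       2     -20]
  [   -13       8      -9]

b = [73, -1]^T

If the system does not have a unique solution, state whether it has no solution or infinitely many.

infinitely many solutions

Row-reduce:
R1 ← R1 / (-1).
R2 ← R2 + 13·R1.
R2 ← R2 / (-18).
R1 ← R1 + 2·R2.
Rank is 2 with 3 unknowns, leaving x_3 free.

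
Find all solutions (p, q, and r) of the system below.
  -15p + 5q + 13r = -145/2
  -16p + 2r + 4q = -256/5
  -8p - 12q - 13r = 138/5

Row-reduce the augmented matrix:
R1 ← R1 / (-15).
R2 ← R2 + 16·R1.
R3 ← R3 + 8·R1.
R2 ← R2 / (-4/3).
R1 ← R1 + 1/3·R2.
R3 ← R3 + 44/3·R2.
R3 ← R3 / (553/5).
R1 ← R1 − 21/10·R3.
R2 ← R2 − 89/10·R3.
Reading off the reduced rows gives p = 5/2, q = -9/5, r = -2.

p = 5/2, q = -9/5, r = -2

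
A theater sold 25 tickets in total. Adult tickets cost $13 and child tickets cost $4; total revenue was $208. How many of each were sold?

Let a = adult tickets, c = child tickets.
  a + c = 25
  13a + 4c = 208
Row-reduce the augmented matrix:
R2 ← R2 − 13·R1.
R2 ← R2 / (-9).
R1 ← R1 − 1·R2.
Reading off the reduced rows gives a = 12, c = 13.

adult tickets: 12, child tickets: 13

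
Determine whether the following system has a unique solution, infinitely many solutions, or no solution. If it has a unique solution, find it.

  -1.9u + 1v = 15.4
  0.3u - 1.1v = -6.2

u = -6, v = 4

Row-reduce the augmented matrix:
R1 ← R1 / (-19/10).
R2 ← R2 − 3/10·R1.
R2 ← R2 / (-179/190).
R1 ← R1 + 10/19·R2.
Reading off the reduced rows gives u = -6, v = 4.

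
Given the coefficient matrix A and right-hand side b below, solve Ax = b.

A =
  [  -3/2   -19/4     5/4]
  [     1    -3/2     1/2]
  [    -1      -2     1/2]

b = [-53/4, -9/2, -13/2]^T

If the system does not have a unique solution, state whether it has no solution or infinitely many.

no solution

Row-reduce:
R1 ← R1 / (-3/2).
R2 ← R2 − 1·R1.
R3 ← R3 + 1·R1.
R2 ← R2 / (-14/3).
R1 ← R1 − 19/6·R2.
R3 ← R3 − 7/6·R2.
Row 3 reduces to 0 = -1, a contradiction. The system is inconsistent.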